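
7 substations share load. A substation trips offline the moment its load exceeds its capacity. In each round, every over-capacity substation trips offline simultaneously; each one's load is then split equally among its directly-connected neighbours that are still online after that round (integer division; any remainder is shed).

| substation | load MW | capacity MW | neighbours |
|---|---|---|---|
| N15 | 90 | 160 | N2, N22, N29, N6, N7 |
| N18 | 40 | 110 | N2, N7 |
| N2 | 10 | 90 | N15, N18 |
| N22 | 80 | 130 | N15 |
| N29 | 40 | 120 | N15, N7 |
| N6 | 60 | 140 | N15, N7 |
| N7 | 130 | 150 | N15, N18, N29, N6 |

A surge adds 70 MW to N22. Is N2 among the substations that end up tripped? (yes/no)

Round 1 — N22 at 150 > 130. N22 trips offline.
  N22 sheds 150 MW to N15: 150 each.
    N15: 90+150 = 240 > 160
Round 2 — N15 trips offline.
  N15 sheds 240 MW to N2, N29, N6, N7: 60 each.
    N2: 10+60 = 70 ≤ 90
    N29: 40+60 = 100 ≤ 120
    N6: 60+60 = 120 ≤ 140
    N7: 130+60 = 190 > 150
Round 3 — N7 trips offline.
  N7 sheds 190 MW to N18, N29, N6: 63 each (1 lost).
    N18: 40+63 = 103 ≤ 110
    N29: 100+63 = 163 > 120
    N6: 120+63 = 183 > 140
Round 4 — N29, N6 trip offline.
  N29 sheds 163 MW: no online neighbours, lost.
  N6 sheds 183 MW: no online neighbours, lost.
No further trips.

no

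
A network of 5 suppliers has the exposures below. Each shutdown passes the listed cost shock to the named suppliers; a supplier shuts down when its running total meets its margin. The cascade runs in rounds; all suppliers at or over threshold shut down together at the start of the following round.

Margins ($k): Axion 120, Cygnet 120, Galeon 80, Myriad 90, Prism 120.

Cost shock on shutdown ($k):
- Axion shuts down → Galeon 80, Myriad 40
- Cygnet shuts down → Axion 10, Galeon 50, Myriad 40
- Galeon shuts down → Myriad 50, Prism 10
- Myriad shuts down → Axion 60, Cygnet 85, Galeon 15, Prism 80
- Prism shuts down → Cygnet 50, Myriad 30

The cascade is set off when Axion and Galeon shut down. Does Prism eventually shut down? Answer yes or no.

Round 1 — Axion, Galeon shut down (initial).
  Myriad: +40+50 → 90 ≥ 90
  Prism: +10 → 10 < 120
Round 2 — Myriad shuts down.
  Cygnet: +85 → 85 < 120
  Prism: +80 → 90 < 120
No further shutdowns.

no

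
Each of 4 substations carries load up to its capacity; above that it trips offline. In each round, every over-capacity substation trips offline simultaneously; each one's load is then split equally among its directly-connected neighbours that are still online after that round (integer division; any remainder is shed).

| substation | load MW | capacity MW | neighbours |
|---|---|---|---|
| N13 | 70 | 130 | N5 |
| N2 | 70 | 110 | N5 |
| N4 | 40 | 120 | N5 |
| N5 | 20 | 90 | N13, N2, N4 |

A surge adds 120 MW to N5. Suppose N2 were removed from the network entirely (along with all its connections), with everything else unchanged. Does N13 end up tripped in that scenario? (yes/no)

yes

With N2 removed:
Round 1 — N5 at 140 > 90. N5 trips offline.
  N5 sheds 140 MW to N13, N4: 70 each.
    N13: 70+70 = 140 > 130
    N4: 40+70 = 110 ≤ 120
Round 2 — N13 trips offline.
  N13 sheds 140 MW: no online neighbours, lost.
No further trips.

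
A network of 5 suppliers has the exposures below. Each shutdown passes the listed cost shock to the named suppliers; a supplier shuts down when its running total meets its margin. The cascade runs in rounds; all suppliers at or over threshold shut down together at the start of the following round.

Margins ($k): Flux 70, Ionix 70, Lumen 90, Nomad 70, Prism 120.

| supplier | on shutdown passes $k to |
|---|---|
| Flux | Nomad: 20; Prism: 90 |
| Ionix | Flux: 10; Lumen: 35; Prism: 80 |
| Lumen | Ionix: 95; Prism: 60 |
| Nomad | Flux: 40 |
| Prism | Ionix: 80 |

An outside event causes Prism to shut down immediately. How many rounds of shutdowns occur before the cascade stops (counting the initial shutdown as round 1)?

Round 1 — Prism shuts down (initial).
  Ionix: +80 → 80 ≥ 70
Round 2 — Ionix shuts down.
  Flux: +10 → 10 < 70
  Lumen: +35 → 35 < 90
No further shutdowns.

2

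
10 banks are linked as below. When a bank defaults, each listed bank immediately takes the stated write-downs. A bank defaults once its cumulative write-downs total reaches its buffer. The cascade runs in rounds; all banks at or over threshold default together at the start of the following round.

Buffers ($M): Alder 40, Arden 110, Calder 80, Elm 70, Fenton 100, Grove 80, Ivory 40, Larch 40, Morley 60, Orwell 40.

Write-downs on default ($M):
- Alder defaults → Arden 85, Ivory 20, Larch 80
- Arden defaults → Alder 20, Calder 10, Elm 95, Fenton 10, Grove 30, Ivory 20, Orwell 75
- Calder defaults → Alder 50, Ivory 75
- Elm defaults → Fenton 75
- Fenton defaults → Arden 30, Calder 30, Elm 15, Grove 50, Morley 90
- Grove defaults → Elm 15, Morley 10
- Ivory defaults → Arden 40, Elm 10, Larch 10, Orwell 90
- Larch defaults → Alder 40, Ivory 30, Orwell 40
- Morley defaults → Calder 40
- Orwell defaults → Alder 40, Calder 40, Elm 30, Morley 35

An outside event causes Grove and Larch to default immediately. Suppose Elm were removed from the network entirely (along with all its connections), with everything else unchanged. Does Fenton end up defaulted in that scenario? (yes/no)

no

With Elm removed:
Round 1 — Grove, Larch default (initial).
  Alder: +40 → 40 ≥ 40
  Ivory: +30 → 30 < 40
  Morley: +10 → 10 < 60
  Orwell: +40 → 40 ≥ 40
Round 2 — Alder, Orwell default.
  Arden: +85 → 85 < 110
  Calder: +40 → 40 < 80
  Ivory: +20 → 50 ≥ 40
  Morley: +35 → 45 < 60
Round 3 — Ivory defaults.
  Arden: +40 → 125 ≥ 110
Round 4 — Arden defaults.
  Calder: +10 → 50 < 80
  Fenton: +10 → 10 < 100
No further defaults.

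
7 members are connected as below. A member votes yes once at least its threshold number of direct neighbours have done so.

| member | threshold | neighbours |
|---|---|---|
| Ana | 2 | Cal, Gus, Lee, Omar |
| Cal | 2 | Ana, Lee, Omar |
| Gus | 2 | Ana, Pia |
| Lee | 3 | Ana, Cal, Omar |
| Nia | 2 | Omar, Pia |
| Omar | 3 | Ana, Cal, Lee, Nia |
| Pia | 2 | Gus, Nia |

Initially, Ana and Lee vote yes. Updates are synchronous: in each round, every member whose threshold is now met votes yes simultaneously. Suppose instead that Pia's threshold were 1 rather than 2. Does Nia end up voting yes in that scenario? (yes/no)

no

With Pia's threshold at 1:
Round 1 — Ana, Lee vote yes (initial).
Round 2 — checking thresholds:
  Cal: 2 of 3 neighbours ≥ 2, votes yes.
  Gus: 1 of 2 neighbours < 2, not yet.
  Omar: 2 of 4 neighbours < 3, not yet.
Round 3 — checking thresholds:
  Gus: 1 of 2 neighbours < 2, not yet.
  Omar: 3 of 4 neighbours ≥ 3, votes yes.
Round 4 — no new yes votes; cascade stops.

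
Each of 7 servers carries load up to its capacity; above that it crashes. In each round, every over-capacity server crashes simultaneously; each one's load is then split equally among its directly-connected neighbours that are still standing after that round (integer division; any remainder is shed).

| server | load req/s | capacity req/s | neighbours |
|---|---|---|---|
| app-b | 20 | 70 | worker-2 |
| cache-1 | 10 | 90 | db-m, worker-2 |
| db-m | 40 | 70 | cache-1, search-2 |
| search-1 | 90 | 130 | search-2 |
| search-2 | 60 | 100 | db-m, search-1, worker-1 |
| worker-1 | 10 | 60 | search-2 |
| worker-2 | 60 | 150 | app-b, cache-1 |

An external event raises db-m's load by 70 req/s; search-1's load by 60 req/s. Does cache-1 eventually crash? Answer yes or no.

Round 1 — db-m at 110 > 70; search-1 at 150 > 130. db-m, search-1 crash.
  db-m sheds 110 req/s to cache-1, search-2: 55 each.
    cache-1: 10+55 = 65 ≤ 90
    search-2: 60+55 = 115 > 100
  search-1 sheds 150 req/s to search-2: 150 each.
    search-2: 115+150 = 265 > 100
Round 2 — search-2 crashes.
  search-2 sheds 265 req/s to worker-1: 265 each.
    worker-1: 10+265 = 275 > 60
Round 3 — worker-1 crashes.
  worker-1 sheds 275 req/s: no online neighbours, lost.
No further crashes.

no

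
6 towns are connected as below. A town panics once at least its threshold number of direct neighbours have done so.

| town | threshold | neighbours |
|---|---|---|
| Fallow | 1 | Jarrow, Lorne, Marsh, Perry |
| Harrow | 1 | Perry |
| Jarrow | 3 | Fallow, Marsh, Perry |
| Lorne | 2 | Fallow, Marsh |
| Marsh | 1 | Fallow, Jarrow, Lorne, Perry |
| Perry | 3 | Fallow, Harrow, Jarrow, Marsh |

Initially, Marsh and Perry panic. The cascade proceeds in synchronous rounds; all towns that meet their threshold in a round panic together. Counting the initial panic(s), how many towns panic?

6

Round 1 — Marsh, Perry panic (initial).
Round 2 — checking thresholds:
  Fallow: 2 of 4 neighbours ≥ 1, panics.
  Harrow: 1 of 1 neighbours ≥ 1, panics.
  Jarrow: 2 of 3 neighbours < 3, not yet.
  Lorne: 1 of 2 neighbours < 2, not yet.
Round 3 — checking thresholds:
  Jarrow: 3 of 3 neighbours ≥ 3, panics.
  Lorne: 2 of 2 neighbours ≥ 2, panics.
Round 4 — no new panics; cascade stops.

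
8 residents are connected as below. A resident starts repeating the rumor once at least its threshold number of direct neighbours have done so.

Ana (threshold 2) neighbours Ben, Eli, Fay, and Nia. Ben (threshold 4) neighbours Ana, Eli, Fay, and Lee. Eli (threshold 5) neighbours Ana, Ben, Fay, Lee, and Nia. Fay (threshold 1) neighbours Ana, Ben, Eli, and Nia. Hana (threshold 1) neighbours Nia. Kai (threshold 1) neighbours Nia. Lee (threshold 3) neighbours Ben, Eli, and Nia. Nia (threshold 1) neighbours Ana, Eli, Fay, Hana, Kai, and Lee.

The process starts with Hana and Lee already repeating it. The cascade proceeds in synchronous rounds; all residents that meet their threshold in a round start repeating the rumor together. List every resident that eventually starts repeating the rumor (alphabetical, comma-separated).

Round 1 — Hana, Lee start repeating the rumor (initial).
Round 2 — checking thresholds:
  Ben: 1 of 4 neighbours < 4, not yet.
  Eli: 1 of 5 neighbours < 5, not yet.
  Nia: 2 of 6 neighbours ≥ 1, starts repeating the rumor.
Round 3 — checking thresholds:
  Ana: 1 of 4 neighbours < 2, not yet.
  Ben: 1 of 4 neighbours < 4, not yet.
  Eli: 2 of 5 neighbours < 5, not yet.
  Fay: 1 of 4 neighbours ≥ 1, starts repeating the rumor.
  Kai: 1 of 1 neighbours ≥ 1, starts repeating the rumor.
Round 4 — checking thresholds:
  Ana: 2 of 4 neighbours ≥ 2, starts repeating the rumor.
  Ben: 2 of 4 neighbours < 4, not yet.
  Eli: 3 of 5 neighbours < 5, not yet.
Round 5 — no new spreads; cascade stops.

Ana, Fay, Hana, Kai, Lee, Nia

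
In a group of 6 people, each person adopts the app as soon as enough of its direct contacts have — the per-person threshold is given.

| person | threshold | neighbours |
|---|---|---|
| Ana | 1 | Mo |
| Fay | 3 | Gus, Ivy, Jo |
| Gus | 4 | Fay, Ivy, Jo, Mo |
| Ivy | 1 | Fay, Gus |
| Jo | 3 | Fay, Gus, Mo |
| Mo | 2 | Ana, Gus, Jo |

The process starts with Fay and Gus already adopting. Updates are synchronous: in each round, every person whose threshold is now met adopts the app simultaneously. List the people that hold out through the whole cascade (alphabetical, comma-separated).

Ana, Jo, Mo

Round 1 — Fay, Gus adopt the app (initial).
Round 2 — checking thresholds:
  Ivy: 2 of 2 neighbours ≥ 1, adopts the app.
  Jo: 2 of 3 neighbours < 3, holds.
  Mo: 1 of 3 neighbours < 2, holds.
Round 3 — no new adoptions; cascade stops.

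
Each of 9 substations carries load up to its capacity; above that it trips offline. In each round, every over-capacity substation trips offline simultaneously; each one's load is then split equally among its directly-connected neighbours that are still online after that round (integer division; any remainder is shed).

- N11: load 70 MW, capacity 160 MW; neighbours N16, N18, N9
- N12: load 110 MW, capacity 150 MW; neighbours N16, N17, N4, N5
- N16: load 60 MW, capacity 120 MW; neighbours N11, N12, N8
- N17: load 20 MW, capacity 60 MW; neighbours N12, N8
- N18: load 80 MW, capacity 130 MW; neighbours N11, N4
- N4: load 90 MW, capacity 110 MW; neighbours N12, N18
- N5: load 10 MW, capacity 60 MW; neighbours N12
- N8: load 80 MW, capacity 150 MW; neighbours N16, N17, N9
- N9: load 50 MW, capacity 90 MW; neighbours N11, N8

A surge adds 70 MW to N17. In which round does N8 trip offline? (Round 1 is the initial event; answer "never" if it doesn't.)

Round 1 — N17 at 90 > 60. N17 trips offline.
  N17 sheds 90 MW to N12, N8: 45 each.
    N12: 110+45 = 155 > 150
    N8: 80+45 = 125 ≤ 150
Round 2 — N12 trips offline.
  N12 sheds 155 MW to N16, N4, N5: 51 each (2 lost).
    N16: 60+51 = 111 ≤ 120
    N4: 90+51 = 141 > 110
    N5: 10+51 = 61 > 60
Round 3 — N4, N5 trip offline.
  N4 sheds 141 MW to N18: 141 each.
    N18: 80+141 = 221 > 130
  N5 sheds 61 MW: no online neighbours, lost.
Round 4 — N18 trips offline.
  N18 sheds 221 MW to N11: 221 each.
    N11: 70+221 = 291 > 160
Round 5 — N11 trips offline.
  N11 sheds 291 MW to N16, N9: 145 each (1 lost).
    N16: 111+145 = 256 > 120
    N9: 50+145 = 195 > 90
Round 6 — N16, N9 trip offline.
  N16 sheds 256 MW to N8: 256 each.
    N8: 125+256 = 381 > 150
  N9 sheds 195 MW to N8: 195 each.
    N8: 381+195 = 576 > 150
Round 7 — N8 trips offline.
  N8 sheds 576 MW: no online neighbours, lost.
No further trips.

7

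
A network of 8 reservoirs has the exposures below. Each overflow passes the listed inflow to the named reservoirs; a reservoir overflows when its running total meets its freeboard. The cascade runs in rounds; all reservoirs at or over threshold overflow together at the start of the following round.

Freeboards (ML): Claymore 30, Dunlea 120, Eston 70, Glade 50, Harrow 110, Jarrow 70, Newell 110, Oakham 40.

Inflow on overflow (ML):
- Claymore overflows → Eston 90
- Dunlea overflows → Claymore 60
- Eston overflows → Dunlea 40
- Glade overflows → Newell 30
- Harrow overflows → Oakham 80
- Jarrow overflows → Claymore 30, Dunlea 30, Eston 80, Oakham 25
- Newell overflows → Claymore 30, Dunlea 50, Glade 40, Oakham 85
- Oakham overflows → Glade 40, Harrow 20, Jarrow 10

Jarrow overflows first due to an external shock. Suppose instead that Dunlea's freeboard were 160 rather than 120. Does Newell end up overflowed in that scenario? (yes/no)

no

With Dunlea's freeboard at 160:
Round 1 — Jarrow overflows (initial).
  Claymore: +30 → 30 ≥ 30
  Dunlea: +30 → 30 < 160
  Eston: +80 → 80 ≥ 70
  Oakham: +25 → 25 < 40
Round 2 — Claymore, Eston overflow.
  Dunlea: +40 → 70 < 160
No further overflows.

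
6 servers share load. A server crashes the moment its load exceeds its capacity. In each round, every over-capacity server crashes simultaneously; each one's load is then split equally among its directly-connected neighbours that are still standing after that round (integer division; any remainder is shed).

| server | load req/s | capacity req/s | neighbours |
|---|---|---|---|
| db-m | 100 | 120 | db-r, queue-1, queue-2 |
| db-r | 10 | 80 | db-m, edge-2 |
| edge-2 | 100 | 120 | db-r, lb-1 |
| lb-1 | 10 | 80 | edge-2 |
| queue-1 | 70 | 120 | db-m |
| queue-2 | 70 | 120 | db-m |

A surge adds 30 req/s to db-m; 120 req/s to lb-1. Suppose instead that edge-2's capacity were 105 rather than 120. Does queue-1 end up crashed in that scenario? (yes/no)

With edge-2's capacity at 105:
Round 1 — db-m at 130 > 120; lb-1 at 130 > 80. db-m, lb-1 crash.
  db-m sheds 130 req/s to db-r, queue-1, queue-2: 43 each (1 lost).
    db-r: 10+43 = 53 ≤ 80
    queue-1: 70+43 = 113 ≤ 120
    queue-2: 70+43 = 113 ≤ 120
  lb-1 sheds 130 req/s to edge-2: 130 each.
    edge-2: 100+130 = 230 > 105
Round 2 — edge-2 crashes.
  edge-2 sheds 230 req/s to db-r: 230 each.
    db-r: 53+230 = 283 > 80
Round 3 — db-r crashes.
  db-r sheds 283 req/s: no online neighbours, lost.
No further crashes.

no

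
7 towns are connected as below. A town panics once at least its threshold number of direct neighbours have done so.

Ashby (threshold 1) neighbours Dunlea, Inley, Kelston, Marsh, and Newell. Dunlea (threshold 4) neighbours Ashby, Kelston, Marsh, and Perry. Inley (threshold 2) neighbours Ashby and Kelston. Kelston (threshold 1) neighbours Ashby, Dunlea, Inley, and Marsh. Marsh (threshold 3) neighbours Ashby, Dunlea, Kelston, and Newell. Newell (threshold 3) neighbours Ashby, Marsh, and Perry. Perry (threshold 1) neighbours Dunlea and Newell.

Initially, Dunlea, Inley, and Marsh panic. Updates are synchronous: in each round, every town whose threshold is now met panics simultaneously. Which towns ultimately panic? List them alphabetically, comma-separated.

Round 1 — Dunlea, Inley, Marsh panic (initial).
Round 2 — checking thresholds:
  Ashby: 3 of 5 neighbours ≥ 1, panics.
  Kelston: 3 of 4 neighbours ≥ 1, panics.
  Newell: 1 of 3 neighbours < 3, not yet.
  Perry: 1 of 2 neighbours ≥ 1, panics.
Round 3 — checking thresholds:
  Newell: 3 of 3 neighbours ≥ 3, panics.
Round 4 — no new panics; cascade stops.

Ashby, Dunlea, Inley, Kelston, Marsh, Newell, Perry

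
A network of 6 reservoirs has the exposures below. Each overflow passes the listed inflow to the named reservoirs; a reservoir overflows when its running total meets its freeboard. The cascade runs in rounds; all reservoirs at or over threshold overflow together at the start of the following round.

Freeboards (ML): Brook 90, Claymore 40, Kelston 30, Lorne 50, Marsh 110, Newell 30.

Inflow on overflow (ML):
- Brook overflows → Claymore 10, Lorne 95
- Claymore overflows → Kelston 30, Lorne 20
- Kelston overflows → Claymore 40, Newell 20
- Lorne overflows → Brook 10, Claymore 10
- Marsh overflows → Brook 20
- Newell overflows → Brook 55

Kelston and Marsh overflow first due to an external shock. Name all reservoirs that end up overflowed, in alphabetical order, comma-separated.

Claymore, Kelston, Marsh

Round 1 — Kelston, Marsh overflow (initial).
  Brook: +20 → 20 < 90
  Claymore: +40 → 40 ≥ 40
  Newell: +20 → 20 < 30
Round 2 — Claymore overflows.
  Lorne: +20 → 20 < 50
No further overflows.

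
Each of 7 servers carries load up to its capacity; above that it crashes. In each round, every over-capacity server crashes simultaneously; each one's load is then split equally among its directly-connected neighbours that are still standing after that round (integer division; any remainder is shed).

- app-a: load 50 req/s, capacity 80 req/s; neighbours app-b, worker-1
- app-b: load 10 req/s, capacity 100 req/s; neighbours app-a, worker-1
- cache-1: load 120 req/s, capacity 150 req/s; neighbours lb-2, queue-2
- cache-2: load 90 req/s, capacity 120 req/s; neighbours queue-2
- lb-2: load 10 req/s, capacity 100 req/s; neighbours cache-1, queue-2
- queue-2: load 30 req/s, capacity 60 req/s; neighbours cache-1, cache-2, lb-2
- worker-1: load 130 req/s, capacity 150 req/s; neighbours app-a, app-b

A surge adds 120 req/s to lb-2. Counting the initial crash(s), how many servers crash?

Round 1 — lb-2 at 130 > 100. lb-2 crashes.
  lb-2 sheds 130 req/s to cache-1, queue-2: 65 each.
    cache-1: 120+65 = 185 > 150
    queue-2: 30+65 = 95 > 60
Round 2 — cache-1, queue-2 crash.
  cache-1 sheds 185 req/s: no online neighbours, lost.
  queue-2 sheds 95 req/s to cache-2: 95 each.
    cache-2: 90+95 = 185 > 120
Round 3 — cache-2 crashes.
  cache-2 sheds 185 req/s: no online neighbours, lost.
No further crashes.

4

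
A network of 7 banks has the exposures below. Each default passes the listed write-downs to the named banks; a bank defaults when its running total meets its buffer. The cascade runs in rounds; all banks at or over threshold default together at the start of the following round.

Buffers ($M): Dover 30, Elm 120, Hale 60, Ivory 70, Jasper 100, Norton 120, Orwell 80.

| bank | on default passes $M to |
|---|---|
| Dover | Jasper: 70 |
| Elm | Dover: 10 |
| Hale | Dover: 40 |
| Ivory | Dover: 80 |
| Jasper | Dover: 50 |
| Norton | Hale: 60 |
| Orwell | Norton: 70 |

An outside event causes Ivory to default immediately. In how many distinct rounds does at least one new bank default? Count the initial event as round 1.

2

Round 1 — Ivory defaults (initial).
  Dover: +80 → 80 ≥ 30
Round 2 — Dover defaults.
  Jasper: +70 → 70 < 100
No further defaults.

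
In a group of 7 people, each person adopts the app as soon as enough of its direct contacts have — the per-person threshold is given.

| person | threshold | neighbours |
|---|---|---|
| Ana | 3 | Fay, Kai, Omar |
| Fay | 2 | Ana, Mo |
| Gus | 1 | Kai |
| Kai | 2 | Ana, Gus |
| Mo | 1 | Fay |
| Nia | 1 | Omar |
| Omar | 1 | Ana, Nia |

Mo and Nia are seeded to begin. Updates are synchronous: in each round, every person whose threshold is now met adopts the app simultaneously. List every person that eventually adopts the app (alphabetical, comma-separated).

Mo, Nia, Omar

Round 1 — Mo, Nia adopt the app (initial).
Round 2 — checking thresholds:
  Fay: 1 of 2 neighbours < 2, below threshold.
  Omar: 1 of 2 neighbours ≥ 1, adopts the app.
Round 3 — no new adoptions; cascade stops.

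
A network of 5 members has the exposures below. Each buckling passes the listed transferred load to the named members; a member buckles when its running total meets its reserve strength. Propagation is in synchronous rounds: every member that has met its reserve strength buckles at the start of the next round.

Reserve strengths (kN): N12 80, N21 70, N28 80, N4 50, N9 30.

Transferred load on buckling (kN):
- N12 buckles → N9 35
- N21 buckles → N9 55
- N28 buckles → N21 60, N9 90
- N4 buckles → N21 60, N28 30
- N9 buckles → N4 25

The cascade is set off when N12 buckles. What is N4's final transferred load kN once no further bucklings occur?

25

Round 1 — N12 buckles (initial).
  N9: +35 → 35 ≥ 30
Round 2 — N9 buckles.
  N4: +25 → 25 < 50
No further bucklings.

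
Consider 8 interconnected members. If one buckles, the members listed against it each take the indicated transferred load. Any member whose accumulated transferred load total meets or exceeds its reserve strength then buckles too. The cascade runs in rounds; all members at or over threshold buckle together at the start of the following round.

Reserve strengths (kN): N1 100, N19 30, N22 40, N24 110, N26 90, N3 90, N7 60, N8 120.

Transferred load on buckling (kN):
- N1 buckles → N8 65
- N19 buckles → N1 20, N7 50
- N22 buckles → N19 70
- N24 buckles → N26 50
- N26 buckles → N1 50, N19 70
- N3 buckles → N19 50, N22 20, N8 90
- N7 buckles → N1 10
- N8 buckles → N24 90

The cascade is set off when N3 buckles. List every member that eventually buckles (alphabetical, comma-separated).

Round 1 — N3 buckles (initial).
  N19: +50 → 50 ≥ 30
  N22: +20 → 20 < 40
  N8: +90 → 90 < 120
Round 2 — N19 buckles.
  N1: +20 → 20 < 100
  N7: +50 → 50 < 60
No further bucklings.

N19, N3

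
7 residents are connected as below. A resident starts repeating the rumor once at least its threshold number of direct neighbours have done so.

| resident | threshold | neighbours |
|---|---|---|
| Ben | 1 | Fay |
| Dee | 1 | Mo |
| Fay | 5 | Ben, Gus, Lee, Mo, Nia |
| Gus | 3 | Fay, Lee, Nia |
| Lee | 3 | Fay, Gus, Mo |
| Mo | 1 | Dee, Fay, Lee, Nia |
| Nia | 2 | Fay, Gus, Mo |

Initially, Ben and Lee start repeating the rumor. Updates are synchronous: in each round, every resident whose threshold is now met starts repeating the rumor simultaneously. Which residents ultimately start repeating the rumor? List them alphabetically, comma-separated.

Round 1 — Ben, Lee start repeating the rumor (initial).
Round 2 — checking thresholds:
  Fay: 2 of 5 neighbours < 5, below threshold.
  Gus: 1 of 3 neighbours < 3, below threshold.
  Mo: 1 of 4 neighbours ≥ 1, starts repeating the rumor.
Round 3 — checking thresholds:
  Dee: 1 of 1 neighbours ≥ 1, starts repeating the rumor.
  Fay: 3 of 5 neighbours < 5, below threshold.
  Gus: 1 of 3 neighbours < 3, below threshold.
  Nia: 1 of 3 neighbours < 2, below threshold.
Round 4 — no new spreads; cascade stops.

Ben, Dee, Lee, Mo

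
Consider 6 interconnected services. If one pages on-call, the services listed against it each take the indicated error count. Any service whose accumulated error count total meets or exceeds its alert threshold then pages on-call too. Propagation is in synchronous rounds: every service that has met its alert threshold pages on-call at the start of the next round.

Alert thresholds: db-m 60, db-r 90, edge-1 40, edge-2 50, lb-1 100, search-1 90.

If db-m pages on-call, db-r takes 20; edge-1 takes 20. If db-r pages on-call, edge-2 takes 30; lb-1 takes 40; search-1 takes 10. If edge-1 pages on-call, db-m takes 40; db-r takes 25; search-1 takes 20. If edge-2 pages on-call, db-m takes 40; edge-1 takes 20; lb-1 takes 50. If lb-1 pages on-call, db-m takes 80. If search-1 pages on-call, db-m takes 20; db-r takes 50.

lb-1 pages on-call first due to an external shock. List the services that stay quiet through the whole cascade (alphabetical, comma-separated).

db-r, edge-1, edge-2, search-1

Round 1 — lb-1 pages on-call (initial).
  db-m: +80 → 80 ≥ 60
Round 2 — db-m pages on-call.
  db-r: +20 → 20 < 90
  edge-1: +20 → 20 < 40
No further pages.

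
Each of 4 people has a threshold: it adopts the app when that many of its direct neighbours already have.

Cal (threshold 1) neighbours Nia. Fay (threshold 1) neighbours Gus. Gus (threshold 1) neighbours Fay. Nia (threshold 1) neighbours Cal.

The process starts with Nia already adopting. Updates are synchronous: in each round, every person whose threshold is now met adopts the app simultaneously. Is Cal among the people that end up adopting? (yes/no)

Round 1 — Nia adopts the app (initial).
Round 2 — checking thresholds:
  Cal: 1 of 1 neighbours ≥ 1, adopts the app.
Round 3 — no new adoptions; cascade stops.

yes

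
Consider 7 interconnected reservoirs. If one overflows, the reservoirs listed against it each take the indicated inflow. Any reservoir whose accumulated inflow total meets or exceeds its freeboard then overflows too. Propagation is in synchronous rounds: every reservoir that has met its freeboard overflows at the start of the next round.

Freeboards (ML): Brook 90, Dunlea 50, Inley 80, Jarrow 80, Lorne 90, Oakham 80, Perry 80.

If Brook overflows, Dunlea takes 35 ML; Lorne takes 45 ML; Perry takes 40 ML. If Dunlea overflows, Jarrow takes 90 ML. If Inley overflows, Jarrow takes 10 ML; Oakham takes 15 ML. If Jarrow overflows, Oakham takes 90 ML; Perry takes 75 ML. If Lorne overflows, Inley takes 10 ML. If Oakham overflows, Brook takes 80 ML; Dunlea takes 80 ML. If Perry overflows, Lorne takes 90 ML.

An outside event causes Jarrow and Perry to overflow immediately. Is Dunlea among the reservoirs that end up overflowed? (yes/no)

yes

Round 1 — Jarrow, Perry overflow (initial).
  Lorne: +90 → 90 ≥ 90
  Oakham: +90 → 90 ≥ 80
Round 2 — Lorne, Oakham overflow.
  Brook: +80 → 80 < 90
  Dunlea: +80 → 80 ≥ 50
  Inley: +10 → 10 < 80
Round 3 — Dunlea overflows.
No further overflows.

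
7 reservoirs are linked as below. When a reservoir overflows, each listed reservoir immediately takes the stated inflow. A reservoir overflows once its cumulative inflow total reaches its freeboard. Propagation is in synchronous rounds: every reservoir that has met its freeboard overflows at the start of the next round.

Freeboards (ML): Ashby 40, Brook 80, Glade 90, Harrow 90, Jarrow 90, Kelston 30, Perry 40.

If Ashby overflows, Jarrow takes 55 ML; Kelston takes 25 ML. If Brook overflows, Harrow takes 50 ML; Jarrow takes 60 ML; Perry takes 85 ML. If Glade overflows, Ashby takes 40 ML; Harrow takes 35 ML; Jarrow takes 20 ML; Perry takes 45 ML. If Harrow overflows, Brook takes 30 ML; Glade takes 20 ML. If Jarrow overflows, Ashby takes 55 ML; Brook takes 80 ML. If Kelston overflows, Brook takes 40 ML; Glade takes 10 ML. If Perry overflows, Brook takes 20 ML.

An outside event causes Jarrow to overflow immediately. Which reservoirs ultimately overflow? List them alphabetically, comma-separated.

Round 1 — Jarrow overflows (initial).
  Ashby: +55 → 55 ≥ 40
  Brook: +80 → 80 ≥ 80
Round 2 — Ashby, Brook overflow.
  Harrow: +50 → 50 < 90
  Kelston: +25 → 25 < 30
  Perry: +85 → 85 ≥ 40
Round 3 — Perry overflows.
No further overflows.

Ashby, Brook, Jarrow, Perry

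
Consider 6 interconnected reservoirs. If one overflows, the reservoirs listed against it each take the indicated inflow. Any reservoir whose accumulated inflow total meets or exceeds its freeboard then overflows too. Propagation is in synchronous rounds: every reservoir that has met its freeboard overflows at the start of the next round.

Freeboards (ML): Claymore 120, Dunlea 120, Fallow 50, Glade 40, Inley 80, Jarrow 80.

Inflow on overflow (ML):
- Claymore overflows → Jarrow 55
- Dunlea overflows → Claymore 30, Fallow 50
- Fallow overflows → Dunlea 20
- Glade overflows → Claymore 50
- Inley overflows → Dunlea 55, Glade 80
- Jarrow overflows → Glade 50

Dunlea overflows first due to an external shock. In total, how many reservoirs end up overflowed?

2

Round 1 — Dunlea overflows (initial).
  Claymore: +30 → 30 < 120
  Fallow: +50 → 50 ≥ 50
Round 2 — Fallow overflows.
No further overflows.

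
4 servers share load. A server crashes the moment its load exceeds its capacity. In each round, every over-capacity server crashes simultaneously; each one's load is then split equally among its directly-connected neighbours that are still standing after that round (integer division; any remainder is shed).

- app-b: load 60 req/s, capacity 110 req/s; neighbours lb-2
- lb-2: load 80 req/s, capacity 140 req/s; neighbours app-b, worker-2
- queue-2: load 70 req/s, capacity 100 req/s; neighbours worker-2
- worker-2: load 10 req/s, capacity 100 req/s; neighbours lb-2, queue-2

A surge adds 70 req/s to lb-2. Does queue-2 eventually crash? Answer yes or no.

Round 1 — lb-2 at 150 > 140. lb-2 crashes.
  lb-2 sheds 150 req/s to app-b, worker-2: 75 each.
    app-b: 60+75 = 135 > 110
    worker-2: 10+75 = 85 ≤ 100
Round 2 — app-b crashes.
  app-b sheds 135 req/s: no online neighbours, lost.
No further crashes.

no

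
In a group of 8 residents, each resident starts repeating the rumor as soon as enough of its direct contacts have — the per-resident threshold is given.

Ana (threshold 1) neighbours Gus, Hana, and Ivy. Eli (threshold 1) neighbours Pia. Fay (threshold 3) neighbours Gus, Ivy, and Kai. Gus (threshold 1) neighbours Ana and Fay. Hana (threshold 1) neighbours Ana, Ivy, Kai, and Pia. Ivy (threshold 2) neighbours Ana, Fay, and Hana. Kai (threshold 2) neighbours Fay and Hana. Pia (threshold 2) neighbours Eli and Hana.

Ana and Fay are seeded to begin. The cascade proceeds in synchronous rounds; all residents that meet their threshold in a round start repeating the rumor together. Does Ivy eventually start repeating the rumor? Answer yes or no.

Round 1 — Ana, Fay start repeating the rumor (initial).
Round 2 — checking thresholds:
  Gus: 2 of 2 neighbours ≥ 1, starts repeating the rumor.
  Hana: 1 of 4 neighbours ≥ 1, starts repeating the rumor.
  Ivy: 2 of 3 neighbours ≥ 2, starts repeating the rumor.
  Kai: 1 of 2 neighbours < 2, below threshold.
Round 3 — checking thresholds:
  Kai: 2 of 2 neighbours ≥ 2, starts repeating the rumor.
  Pia: 1 of 2 neighbours < 2, below threshold.
Round 4 — no new spreads; cascade stops.

yes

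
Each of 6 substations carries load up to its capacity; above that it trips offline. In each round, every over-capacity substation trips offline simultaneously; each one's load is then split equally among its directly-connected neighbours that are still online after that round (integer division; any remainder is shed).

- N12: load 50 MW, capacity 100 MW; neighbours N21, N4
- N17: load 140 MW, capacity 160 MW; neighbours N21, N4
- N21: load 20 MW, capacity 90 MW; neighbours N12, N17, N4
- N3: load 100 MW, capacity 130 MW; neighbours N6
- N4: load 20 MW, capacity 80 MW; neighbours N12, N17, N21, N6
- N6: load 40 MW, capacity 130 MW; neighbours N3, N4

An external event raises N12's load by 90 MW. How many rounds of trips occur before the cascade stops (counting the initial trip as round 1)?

Round 1 — N12 at 140 > 100. N12 trips offline.
  N12 sheds 140 MW to N21, N4: 70 each.
    N21: 20+70 = 90 ≤ 90
    N4: 20+70 = 90 > 80
Round 2 — N4 trips offline.
  N4 sheds 90 MW to N17, N21, N6: 30 each.
    N17: 140+30 = 170 > 160
    N21: 90+30 = 120 > 90
    N6: 40+30 = 70 ≤ 130
Round 3 — N17, N21 trip offline.
  N17 sheds 170 MW: no online neighbours, lost.
  N21 sheds 120 MW: no online neighbours, lost.
No further trips.

3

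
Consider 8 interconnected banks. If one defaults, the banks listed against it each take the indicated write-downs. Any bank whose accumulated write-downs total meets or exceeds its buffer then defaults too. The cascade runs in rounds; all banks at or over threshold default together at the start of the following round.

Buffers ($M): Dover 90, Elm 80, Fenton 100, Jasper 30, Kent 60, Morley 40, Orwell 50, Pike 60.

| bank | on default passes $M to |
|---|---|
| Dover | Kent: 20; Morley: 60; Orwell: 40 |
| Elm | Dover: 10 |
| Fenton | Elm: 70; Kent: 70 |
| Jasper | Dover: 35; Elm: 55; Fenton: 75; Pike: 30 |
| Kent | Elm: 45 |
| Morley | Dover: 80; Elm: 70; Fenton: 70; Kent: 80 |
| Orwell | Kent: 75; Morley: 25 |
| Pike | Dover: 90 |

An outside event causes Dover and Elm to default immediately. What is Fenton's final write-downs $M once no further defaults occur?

70

Round 1 — Dover, Elm default (initial).
  Kent: +20 → 20 < 60
  Morley: +60 → 60 ≥ 40
  Orwell: +40 → 40 < 50
Round 2 — Morley defaults.
  Fenton: +70 → 70 < 100
  Kent: +80 → 100 ≥ 60
Round 3 — Kent defaults.
No further defaults.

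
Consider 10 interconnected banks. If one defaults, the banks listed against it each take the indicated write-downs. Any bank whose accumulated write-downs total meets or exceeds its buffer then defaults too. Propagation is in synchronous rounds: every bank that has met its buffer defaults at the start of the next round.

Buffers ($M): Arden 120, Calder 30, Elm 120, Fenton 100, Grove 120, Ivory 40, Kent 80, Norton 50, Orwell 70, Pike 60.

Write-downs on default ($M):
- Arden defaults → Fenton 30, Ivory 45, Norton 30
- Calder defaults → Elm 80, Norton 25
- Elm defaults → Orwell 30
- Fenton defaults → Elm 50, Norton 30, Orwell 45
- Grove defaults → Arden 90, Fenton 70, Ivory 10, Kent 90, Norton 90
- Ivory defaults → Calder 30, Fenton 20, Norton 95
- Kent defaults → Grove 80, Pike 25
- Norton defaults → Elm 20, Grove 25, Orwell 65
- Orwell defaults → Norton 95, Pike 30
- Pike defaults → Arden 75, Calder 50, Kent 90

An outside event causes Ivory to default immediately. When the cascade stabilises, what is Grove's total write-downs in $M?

Round 1 — Ivory defaults (initial).
  Calder: +30 → 30 ≥ 30
  Fenton: +20 → 20 < 100
  Norton: +95 → 95 ≥ 50
Round 2 — Calder, Norton default.
  Elm: +80+20 → 100 < 120
  Grove: +25 → 25 < 120
  Orwell: +65 → 65 < 70
No further defaults.

25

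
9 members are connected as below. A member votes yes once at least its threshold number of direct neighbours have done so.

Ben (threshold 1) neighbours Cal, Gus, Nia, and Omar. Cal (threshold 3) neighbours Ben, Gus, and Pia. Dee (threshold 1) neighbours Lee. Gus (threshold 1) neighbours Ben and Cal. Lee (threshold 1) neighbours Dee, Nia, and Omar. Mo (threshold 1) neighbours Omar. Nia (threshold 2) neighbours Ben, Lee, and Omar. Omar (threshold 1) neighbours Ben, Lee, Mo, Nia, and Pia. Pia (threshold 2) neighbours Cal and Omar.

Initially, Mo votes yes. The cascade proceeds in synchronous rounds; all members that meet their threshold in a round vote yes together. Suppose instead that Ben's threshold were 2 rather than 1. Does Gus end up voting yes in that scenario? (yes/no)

With Ben's threshold at 2:
Round 1 — Mo votes yes (initial).
Round 2 — checking thresholds:
  Omar: 1 of 5 neighbours ≥ 1, votes yes.
Round 3 — checking thresholds:
  Ben: 1 of 4 neighbours < 2, not yet.
  Lee: 1 of 3 neighbours ≥ 1, votes yes.
  Nia: 1 of 3 neighbours < 2, not yet.
  Pia: 1 of 2 neighbours < 2, not yet.
Round 4 — checking thresholds:
  Ben: 1 of 4 neighbours < 2, not yet.
  Dee: 1 of 1 neighbours ≥ 1, votes yes.
  Nia: 2 of 3 neighbours ≥ 2, votes yes.
  Pia: 1 of 2 neighbours < 2, not yet.
Round 5 — checking thresholds:
  Ben: 2 of 4 neighbours ≥ 2, votes yes.
  Pia: 1 of 2 neighbours < 2, not yet.
Round 6 — checking thresholds:
  Cal: 1 of 3 neighbours < 3, not yet.
  Gus: 1 of 2 neighbours ≥ 1, votes yes.
  Pia: 1 of 2 neighbours < 2, not yet.
Round 7 — no new yes votes; cascade stops.

yes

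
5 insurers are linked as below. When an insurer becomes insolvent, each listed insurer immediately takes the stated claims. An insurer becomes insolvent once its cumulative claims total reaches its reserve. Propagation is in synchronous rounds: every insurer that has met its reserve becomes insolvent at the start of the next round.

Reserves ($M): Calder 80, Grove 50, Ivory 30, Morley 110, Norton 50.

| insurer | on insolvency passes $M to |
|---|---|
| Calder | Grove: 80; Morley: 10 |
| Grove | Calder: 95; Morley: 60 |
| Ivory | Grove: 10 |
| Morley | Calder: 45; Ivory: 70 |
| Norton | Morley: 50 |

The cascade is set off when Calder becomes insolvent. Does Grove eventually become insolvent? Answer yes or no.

yes

Round 1 — Calder becomes insolvent (initial).
  Grove: +80 → 80 ≥ 50
  Morley: +10 → 10 < 110
Round 2 — Grove becomes insolvent.
  Morley: +60 → 70 < 110
No further insolvencies.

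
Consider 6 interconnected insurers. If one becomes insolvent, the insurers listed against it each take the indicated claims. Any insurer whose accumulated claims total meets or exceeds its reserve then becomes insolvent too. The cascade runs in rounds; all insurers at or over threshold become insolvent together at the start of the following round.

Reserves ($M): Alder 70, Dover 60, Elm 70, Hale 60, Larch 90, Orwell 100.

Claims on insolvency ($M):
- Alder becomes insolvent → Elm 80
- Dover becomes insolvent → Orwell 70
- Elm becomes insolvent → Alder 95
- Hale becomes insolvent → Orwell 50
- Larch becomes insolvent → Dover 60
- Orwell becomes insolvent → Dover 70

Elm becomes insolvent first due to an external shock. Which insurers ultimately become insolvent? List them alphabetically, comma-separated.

Alder, Elm

Round 1 — Elm becomes insolvent (initial).
  Alder: +95 → 95 ≥ 70
Round 2 — Alder becomes insolvent.
No further insolvencies.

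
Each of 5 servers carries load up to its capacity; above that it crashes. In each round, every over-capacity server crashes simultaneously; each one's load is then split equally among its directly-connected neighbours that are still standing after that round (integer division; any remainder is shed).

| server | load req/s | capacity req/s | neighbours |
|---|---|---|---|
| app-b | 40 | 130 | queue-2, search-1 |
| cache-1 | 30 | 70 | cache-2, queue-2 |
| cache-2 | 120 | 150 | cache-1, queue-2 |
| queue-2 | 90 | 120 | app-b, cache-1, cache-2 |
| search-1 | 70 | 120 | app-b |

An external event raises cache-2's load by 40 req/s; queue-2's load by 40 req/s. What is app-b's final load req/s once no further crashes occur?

Round 1 — cache-2 at 160 > 150; queue-2 at 130 > 120. cache-2, queue-2 crash.
  cache-2 sheds 160 req/s to cache-1: 160 each.
    cache-1: 30+160 = 190 > 70
  queue-2 sheds 130 req/s to app-b, cache-1: 65 each.
    app-b: 40+65 = 105 ≤ 130
    cache-1: 190+65 = 255 > 70
Round 2 — cache-1 crashes.
  cache-1 sheds 255 req/s: no online neighbours, lost.
No further crashes.

105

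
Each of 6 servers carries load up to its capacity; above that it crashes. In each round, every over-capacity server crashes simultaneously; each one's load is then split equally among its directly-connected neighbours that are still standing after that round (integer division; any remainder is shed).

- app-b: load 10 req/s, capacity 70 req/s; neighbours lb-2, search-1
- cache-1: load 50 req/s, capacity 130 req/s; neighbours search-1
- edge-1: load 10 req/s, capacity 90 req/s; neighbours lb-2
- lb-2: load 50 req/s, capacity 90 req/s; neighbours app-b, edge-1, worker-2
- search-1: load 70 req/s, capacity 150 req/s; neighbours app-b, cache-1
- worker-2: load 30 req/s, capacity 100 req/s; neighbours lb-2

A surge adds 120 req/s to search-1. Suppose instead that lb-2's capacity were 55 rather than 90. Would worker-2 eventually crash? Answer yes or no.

yes

With lb-2's capacity at 55:
Round 1 — search-1 at 190 > 150. search-1 crashes.
  search-1 sheds 190 req/s to app-b, cache-1: 95 each.
    app-b: 10+95 = 105 > 70
    cache-1: 50+95 = 145 > 130
Round 2 — app-b, cache-1 crash.
  app-b sheds 105 req/s to lb-2: 105 each.
    lb-2: 50+105 = 155 > 55
  cache-1 sheds 145 req/s: no online neighbours, lost.
Round 3 — lb-2 crashes.
  lb-2 sheds 155 req/s to edge-1, worker-2: 77 each (1 lost).
    edge-1: 10+77 = 87 ≤ 90
    worker-2: 30+77 = 107 > 100
Round 4 — worker-2 crashes.
  worker-2 sheds 107 req/s: no online neighbours, lost.
No further crashes.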